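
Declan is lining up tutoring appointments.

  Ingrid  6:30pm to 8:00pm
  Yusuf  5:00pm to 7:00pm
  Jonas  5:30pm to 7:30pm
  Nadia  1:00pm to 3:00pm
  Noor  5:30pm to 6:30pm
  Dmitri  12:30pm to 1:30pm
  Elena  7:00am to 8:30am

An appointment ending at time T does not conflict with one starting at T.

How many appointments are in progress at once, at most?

Walk through starts and ends in time order (an end at T is processed before a start at T):
7:00am start Elena → 1
8:30am end Elena → 0
12:30pm start Dmitri → 1
1:00pm start Nadia → 2
1:30pm end Dmitri → 1
3:00pm end Nadia → 0
5:00pm start Yusuf → 1
5:30pm start Jonas → 2
5:30pm start Noor → 3
6:30pm end Noor → 2
6:30pm start Ingrid → 3
7:00pm end Yusuf → 2
7:30pm end Jonas → 1
8:00pm end Ingrid → 0
Peak is 3, at 5:30pm (Jonas, Noor, Yusuf).

3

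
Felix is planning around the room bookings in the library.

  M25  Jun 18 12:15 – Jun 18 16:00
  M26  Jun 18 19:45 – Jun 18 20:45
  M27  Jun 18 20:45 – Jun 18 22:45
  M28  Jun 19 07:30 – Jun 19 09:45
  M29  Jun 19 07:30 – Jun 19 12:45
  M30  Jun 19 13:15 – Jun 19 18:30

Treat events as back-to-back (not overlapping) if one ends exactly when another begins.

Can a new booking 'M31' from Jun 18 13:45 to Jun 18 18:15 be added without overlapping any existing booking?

M25: starts Jun 18 12:15 before M31 ends Jun 18 18:15, and ends Jun 18 16:00 after M31 starts Jun 18 13:45 → overlap.
M26: starts Jun 18 19:45 at or after M31 ends Jun 18 18:15 → clear.
M27: starts Jun 18 20:45 at or after M31 ends Jun 18 18:15 → clear.
M28: starts Jun 19 07:30 at or after M31 ends Jun 18 18:15 → clear.
M29: starts Jun 19 07:30 at or after M31 ends Jun 18 18:15 → clear.
M30: starts Jun 19 13:15 at or after M31 ends Jun 18 18:15 → clear.
M31 overlaps M25.

No — it overlaps M25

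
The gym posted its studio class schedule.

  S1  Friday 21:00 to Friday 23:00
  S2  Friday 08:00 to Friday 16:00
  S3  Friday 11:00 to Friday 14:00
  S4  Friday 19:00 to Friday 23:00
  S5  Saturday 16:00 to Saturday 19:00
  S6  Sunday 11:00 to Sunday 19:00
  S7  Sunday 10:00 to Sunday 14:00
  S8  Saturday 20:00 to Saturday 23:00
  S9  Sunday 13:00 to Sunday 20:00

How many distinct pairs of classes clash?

Sorted by start: S2, S3, S4, S1, S5, S8, S7, S6, S9.
S3 starts before S2 ends → S2 and S3 overlap.
S4 starts after S2 ends, so nothing later overlaps S2 either.
S4 starts after S3 ends, so nothing later overlaps S3 either.
S1 starts before S4 ends → S4 and S1 overlap.
S5 starts after S4 ends, so nothing later overlaps S4 either.
S5 starts after S1 ends, so nothing later overlaps S1 either.
S8 starts after S5 ends, so nothing later overlaps S5 either.
S7 starts after S8 ends, so nothing later overlaps S8 either.
S6 starts before S7 ends → S7 and S6 overlap.
S9 starts before S7 ends → S7 and S9 overlap.
S9 starts before S6 ends → S6 and S9 overlap.
Overlapping pairs: S1 & S4, S2 & S3, S6 & S7, S6 & S9, S7 & S9 — 5 in total.

5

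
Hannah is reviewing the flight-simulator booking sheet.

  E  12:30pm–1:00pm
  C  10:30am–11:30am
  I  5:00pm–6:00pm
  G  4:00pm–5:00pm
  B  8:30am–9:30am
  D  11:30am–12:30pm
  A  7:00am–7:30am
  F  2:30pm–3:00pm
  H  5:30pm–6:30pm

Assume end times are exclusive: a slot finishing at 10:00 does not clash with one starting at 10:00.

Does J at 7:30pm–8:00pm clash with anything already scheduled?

No — it doesn't clash with anything

A: ends 7:30am at or before J starts 7:30pm → clear.
B: ends 9:30am at or before J starts 7:30pm → clear.
C: ends 11:30am at or before J starts 7:30pm → clear.
D: ends 12:30pm at or before J starts 7:30pm → clear.
E: ends 1:00pm at or before J starts 7:30pm → clear.
F: ends 3:00pm at or before J starts 7:30pm → clear.
G: ends 5:00pm at or before J starts 7:30pm → clear.
I: ends 6:00pm at or before J starts 7:30pm → clear.
H: ends 6:30pm at or before J starts 7:30pm → clear.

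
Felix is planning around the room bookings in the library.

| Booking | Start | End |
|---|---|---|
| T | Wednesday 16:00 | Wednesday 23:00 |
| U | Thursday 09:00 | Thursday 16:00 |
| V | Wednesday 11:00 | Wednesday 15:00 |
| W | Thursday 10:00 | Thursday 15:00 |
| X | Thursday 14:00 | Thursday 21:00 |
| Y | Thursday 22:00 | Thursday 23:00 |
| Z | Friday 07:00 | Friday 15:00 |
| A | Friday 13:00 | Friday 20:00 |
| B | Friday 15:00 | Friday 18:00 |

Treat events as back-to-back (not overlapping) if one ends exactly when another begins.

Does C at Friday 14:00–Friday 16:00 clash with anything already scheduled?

V: ends Wednesday 15:00 at or before C starts Friday 14:00 → clear.
T: ends Wednesday 23:00 at or before C starts Friday 14:00 → clear.
U: ends Thursday 16:00 at or before C starts Friday 14:00 → clear.
W: ends Thursday 15:00 at or before C starts Friday 14:00 → clear.
X: ends Thursday 21:00 at or before C starts Friday 14:00 → clear.
Y: ends Thursday 23:00 at or before C starts Friday 14:00 → clear.
Z: starts Friday 07:00 before C ends Friday 16:00, and ends Friday 15:00 after C starts Friday 14:00 → overlap.
A: starts Friday 13:00 before C ends Friday 16:00, and ends Friday 20:00 after C starts Friday 14:00 → overlap.
B: starts Friday 15:00 before C ends Friday 16:00, and ends Friday 18:00 after C starts Friday 14:00 → overlap.
C overlaps Z, A, B.

Yes — it overlaps A, B, Z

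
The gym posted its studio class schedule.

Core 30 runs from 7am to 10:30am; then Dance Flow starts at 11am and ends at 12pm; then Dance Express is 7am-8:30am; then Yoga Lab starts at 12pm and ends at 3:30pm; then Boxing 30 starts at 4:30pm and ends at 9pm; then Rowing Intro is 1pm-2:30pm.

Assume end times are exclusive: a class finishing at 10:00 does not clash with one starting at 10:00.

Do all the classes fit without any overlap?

No

Check each pair: they overlap iff neither finishes before the other starts.
Sorted by start: Core 30, Dance Express, Dance Flow, Yoga Lab, Rowing Intro, Boxing 30.
Dance Express starts before Core 30 ends → Core 30 and Dance Express overlap.
That's a conflict, so the schedule is not conflict-free.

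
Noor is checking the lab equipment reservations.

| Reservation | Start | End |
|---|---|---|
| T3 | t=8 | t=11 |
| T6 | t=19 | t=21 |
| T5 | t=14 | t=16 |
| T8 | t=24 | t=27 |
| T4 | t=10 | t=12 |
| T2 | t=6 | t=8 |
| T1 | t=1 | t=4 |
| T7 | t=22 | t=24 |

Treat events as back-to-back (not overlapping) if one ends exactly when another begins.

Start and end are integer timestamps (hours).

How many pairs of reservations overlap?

1

Two intervals overlap when each starts before the other ends.
Sorted by start: T1, T2, T3, T4, T5, T6, T7, T8.
T2 starts after T1 ends; T1 is clear from here.
T3 starts exactly when T2 ends (back-to-back, no overlap); T2 is clear from here.
T4 starts before T3 ends → T3 and T4 overlap.
T5 starts after T3 ends; T3 is clear from here.
T5 starts after T4 ends; T4 is clear from here.
T6 starts after T5 ends; T5 is clear from here.
T7 starts after T6 ends; T6 is clear from here.
T8 starts exactly when T7 ends (back-to-back, no overlap).
Overlapping pairs: T3 & T4 — 1 in total.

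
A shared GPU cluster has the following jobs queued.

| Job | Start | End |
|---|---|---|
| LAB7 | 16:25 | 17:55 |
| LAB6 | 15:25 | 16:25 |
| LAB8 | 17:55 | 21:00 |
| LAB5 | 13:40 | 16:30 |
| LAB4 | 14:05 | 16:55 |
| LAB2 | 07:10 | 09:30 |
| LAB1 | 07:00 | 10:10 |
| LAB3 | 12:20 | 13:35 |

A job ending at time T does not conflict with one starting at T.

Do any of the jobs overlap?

Sorted by start: LAB1, LAB2, LAB3, LAB5, LAB4, LAB6, LAB7, LAB8.
LAB2 starts before LAB1 ends → LAB1 and LAB2 overlap.
That's a conflict, so the schedule is not conflict-free.

Yes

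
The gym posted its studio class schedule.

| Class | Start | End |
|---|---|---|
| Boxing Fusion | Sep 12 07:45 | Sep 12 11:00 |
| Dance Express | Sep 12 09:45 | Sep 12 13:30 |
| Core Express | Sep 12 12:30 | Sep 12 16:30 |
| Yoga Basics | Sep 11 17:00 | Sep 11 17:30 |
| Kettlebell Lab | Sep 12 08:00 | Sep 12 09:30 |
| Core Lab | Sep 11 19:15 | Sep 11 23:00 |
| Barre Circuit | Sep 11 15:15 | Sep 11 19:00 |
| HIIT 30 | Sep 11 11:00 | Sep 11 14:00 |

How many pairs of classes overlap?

Check each pair: they overlap iff neither finishes before the other starts.
Sorted by start: HIIT 30, Barre Circuit, Yoga Basics, Core Lab, Boxing Fusion, Kettlebell Lab, Dance Express, Core Express.
Barre Circuit starts after HIIT 30 ends, so nothing later overlaps HIIT 30 either.
Yoga Basics starts before Barre Circuit ends → Barre Circuit and Yoga Basics overlap.
Core Lab starts after Barre Circuit ends, so nothing later overlaps Barre Circuit either.
Core Lab starts after Yoga Basics ends, so nothing later overlaps Yoga Basics either.
Boxing Fusion starts after Core Lab ends, so nothing later overlaps Core Lab either.
Kettlebell Lab starts before Boxing Fusion ends → Boxing Fusion and Kettlebell Lab overlap.
Dance Express starts before Boxing Fusion ends → Boxing Fusion and Dance Express overlap.
Core Express starts after Boxing Fusion ends.
Dance Express starts after Kettlebell Lab ends, so nothing later overlaps Kettlebell Lab either.
Core Express starts before Dance Express ends → Dance Express and Core Express overlap.
Overlapping pairs: Barre Circuit & Yoga Basics, Boxing Fusion & Dance Express, Boxing Fusion & Kettlebell Lab, Core Express & Dance Express — 4 in total.

4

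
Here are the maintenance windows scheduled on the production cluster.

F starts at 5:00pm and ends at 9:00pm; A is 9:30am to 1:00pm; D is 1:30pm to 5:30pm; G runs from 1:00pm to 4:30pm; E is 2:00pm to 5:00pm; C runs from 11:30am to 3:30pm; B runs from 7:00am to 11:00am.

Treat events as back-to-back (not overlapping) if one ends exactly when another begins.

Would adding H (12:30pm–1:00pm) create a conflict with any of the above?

Yes — it overlaps A, C

B: ends 11:00am at or before H starts 12:30pm → clear.
A: starts 9:30am before H ends 1:00pm, and ends 1:00pm after H starts 12:30pm → overlap.
C: starts 11:30am before H ends 1:00pm, and ends 3:30pm after H starts 12:30pm → overlap.
G: starts 1:00pm at or after H ends 1:00pm → clear.
D: starts 1:30pm at or after H ends 1:00pm → clear.
E: starts 2:00pm at or after H ends 1:00pm → clear.
F: starts 5:00pm at or after H ends 1:00pm → clear.
H overlaps A, C.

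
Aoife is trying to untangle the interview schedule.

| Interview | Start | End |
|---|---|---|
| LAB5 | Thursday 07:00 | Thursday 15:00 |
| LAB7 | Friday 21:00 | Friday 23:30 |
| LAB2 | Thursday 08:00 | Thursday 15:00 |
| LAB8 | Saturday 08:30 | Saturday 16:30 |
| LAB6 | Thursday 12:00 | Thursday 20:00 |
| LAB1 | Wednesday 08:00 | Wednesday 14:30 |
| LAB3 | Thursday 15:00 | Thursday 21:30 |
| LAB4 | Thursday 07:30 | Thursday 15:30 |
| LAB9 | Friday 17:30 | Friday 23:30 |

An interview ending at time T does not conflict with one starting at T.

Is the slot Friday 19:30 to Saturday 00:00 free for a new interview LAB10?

No — it overlaps LAB7, LAB9

LAB1: ends Wednesday 14:30 at or before LAB10 starts Friday 19:30 → clear.
LAB5: ends Thursday 15:00 at or before LAB10 starts Friday 19:30 → clear.
LAB4: ends Thursday 15:30 at or before LAB10 starts Friday 19:30 → clear.
LAB2: ends Thursday 15:00 at or before LAB10 starts Friday 19:30 → clear.
LAB6: ends Thursday 20:00 at or before LAB10 starts Friday 19:30 → clear.
LAB3: ends Thursday 21:30 at or before LAB10 starts Friday 19:30 → clear.
LAB9: starts Friday 17:30 before LAB10 ends Saturday 00:00, and ends Friday 23:30 after LAB10 starts Friday 19:30 → overlap.
LAB7: starts Friday 21:00 before LAB10 ends Saturday 00:00, and ends Friday 23:30 after LAB10 starts Friday 19:30 → overlap.
LAB8: starts Saturday 08:30 at or after LAB10 ends Saturday 00:00 → clear.
LAB10 overlaps LAB7, LAB9.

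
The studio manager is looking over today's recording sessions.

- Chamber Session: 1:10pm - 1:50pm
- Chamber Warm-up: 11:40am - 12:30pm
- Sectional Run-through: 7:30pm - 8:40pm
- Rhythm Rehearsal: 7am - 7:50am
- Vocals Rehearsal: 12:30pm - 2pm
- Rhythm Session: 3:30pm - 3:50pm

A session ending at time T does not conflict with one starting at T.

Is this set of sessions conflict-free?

No

Two intervals overlap when each starts before the other ends.
Sorted by start: Rhythm Rehearsal, Chamber Warm-up, Vocals Rehearsal, Chamber Session, Rhythm Session, Sectional Run-through.
Chamber Warm-up starts after Rhythm Rehearsal ends, so Rhythm Rehearsal has no further overlaps.
Vocals Rehearsal starts exactly when Chamber Warm-up ends (back-to-back, no overlap), so Chamber Warm-up has no further overlaps.
Chamber Session starts before Vocals Rehearsal ends → Vocals Rehearsal and Chamber Session overlap.
That's a conflict, so the schedule is not conflict-free.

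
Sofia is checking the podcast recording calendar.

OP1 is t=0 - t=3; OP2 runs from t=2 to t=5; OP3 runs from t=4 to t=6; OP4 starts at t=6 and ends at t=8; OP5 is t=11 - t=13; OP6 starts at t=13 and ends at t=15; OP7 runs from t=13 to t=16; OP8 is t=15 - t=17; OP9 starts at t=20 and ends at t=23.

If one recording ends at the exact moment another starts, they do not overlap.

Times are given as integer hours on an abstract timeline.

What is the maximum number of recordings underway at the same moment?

2

Walk through starts and ends in time order (an end at T is processed before a start at T):
t=0 start OP1 → 1
t=2 start OP2 → 2
t=3 end OP1 → 1
t=4 start OP3 → 2
t=5 end OP2 → 1
t=6 end OP3 → 0
t=6 start OP4 → 1
t=8 end OP4 → 0
t=11 start OP5 → 1
t=13 end OP5 → 0
t=13 start OP6 → 1
t=13 start OP7 → 2
t=15 end OP6 → 1
t=15 start OP8 → 2
t=16 end OP7 → 1
t=17 end OP8 → 0
t=20 start OP9 → 1
t=23 end OP9 → 0
Peak is 2, at t=2 (OP1, OP2).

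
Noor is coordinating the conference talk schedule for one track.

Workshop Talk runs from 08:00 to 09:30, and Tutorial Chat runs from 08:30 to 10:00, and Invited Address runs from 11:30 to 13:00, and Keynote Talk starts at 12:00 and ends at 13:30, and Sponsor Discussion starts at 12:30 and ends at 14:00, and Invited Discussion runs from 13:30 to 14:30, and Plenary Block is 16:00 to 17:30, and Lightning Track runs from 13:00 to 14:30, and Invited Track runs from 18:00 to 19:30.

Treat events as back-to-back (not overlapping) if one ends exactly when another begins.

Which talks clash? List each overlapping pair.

Sorted by start: Workshop Talk, Tutorial Chat, Invited Address, Keynote Talk, Sponsor Discussion, Lightning Track, Invited Discussion, Plenary Block, Invited Track.
Tutorial Chat starts before Workshop Talk ends → Workshop Talk and Tutorial Chat overlap.
Invited Address starts after Workshop Talk ends, so Workshop Talk has no further overlaps.
Invited Address starts after Tutorial Chat ends, so Tutorial Chat has no further overlaps.
Keynote Talk starts before Invited Address ends → Invited Address and Keynote Talk overlap.
Sponsor Discussion starts before Invited Address ends → Invited Address and Sponsor Discussion overlap.
Lightning Track starts exactly when Invited Address ends (back-to-back, no overlap), so Invited Address has no further overlaps.
Sponsor Discussion starts before Keynote Talk ends → Keynote Talk and Sponsor Discussion overlap.
Lightning Track starts before Keynote Talk ends → Keynote Talk and Lightning Track overlap.
Invited Discussion starts exactly when Keynote Talk ends (back-to-back, no overlap), so Keynote Talk has no further overlaps.
Lightning Track starts before Sponsor Discussion ends → Sponsor Discussion and Lightning Track overlap.
Invited Discussion starts before Sponsor Discussion ends → Sponsor Discussion and Invited Discussion overlap.
Plenary Block starts after Sponsor Discussion ends, so Sponsor Discussion has no further overlaps.
Invited Discussion starts before Lightning Track ends → Lightning Track and Invited Discussion overlap.
Plenary Block starts after Lightning Track ends, so Lightning Track has no further overlaps.
Plenary Block starts after Invited Discussion ends, so Invited Discussion has no further overlaps.
Invited Track starts after Plenary Block ends.

Invited Address & Keynote Talk, Invited Address & Sponsor Discussion, Invited Discussion & Lightning Track, Invited Discussion & Sponsor Discussion, Keynote Talk & Lightning Track, Keynote Talk & Sponsor Discussion, Lightning Track & Sponsor Discussion, Tutorial Chat & Workshop Talk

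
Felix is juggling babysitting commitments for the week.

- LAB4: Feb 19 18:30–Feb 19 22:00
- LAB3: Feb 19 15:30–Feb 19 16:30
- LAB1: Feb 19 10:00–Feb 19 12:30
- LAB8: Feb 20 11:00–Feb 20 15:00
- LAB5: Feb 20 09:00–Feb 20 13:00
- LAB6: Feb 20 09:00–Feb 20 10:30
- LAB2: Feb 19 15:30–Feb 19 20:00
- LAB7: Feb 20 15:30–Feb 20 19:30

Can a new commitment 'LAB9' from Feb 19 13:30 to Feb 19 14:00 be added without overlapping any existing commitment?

LAB1: ends Feb 19 12:30 at or before LAB9 starts Feb 19 13:30 → clear.
LAB2: starts Feb 19 15:30 at or after LAB9 ends Feb 19 14:00 → clear.
LAB3: starts Feb 19 15:30 at or after LAB9 ends Feb 19 14:00 → clear.
LAB4: starts Feb 19 18:30 at or after LAB9 ends Feb 19 14:00 → clear.
LAB5: starts Feb 20 09:00 at or after LAB9 ends Feb 19 14:00 → clear.
LAB6: starts Feb 20 09:00 at or after LAB9 ends Feb 19 14:00 → clear.
LAB8: starts Feb 20 11:00 at or after LAB9 ends Feb 19 14:00 → clear.
LAB7: starts Feb 20 15:30 at or after LAB9 ends Feb 19 14:00 → clear.

Yes — the slot is free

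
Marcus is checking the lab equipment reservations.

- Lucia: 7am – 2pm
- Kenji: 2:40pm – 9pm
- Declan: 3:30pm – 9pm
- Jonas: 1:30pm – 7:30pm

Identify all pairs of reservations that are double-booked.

Declan & Jonas, Declan & Kenji, Jonas & Kenji, Jonas & Lucia

Sorted by start: Lucia, Jonas, Kenji, Declan.
Jonas starts before Lucia ends → Lucia and Jonas overlap.
Kenji starts after Lucia ends — done with Lucia.
Kenji starts before Jonas ends → Jonas and Kenji overlap.
Declan starts before Jonas ends → Jonas and Declan overlap.
Declan starts before Kenji ends → Kenji and Declan overlap.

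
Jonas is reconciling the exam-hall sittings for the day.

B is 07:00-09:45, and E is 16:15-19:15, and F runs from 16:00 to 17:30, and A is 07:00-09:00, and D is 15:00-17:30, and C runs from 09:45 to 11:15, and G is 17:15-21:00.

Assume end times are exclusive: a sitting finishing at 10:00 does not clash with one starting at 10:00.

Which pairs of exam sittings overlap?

Check each pair: they overlap iff neither finishes before the other starts.
Sorted by start: A, B, C, D, F, E, G.
B starts before A ends → A and B overlap.
C starts after A ends, so A has no further overlaps.
C starts exactly when B ends (back-to-back, no overlap), so B has no further overlaps.
D starts after C ends, so C has no further overlaps.
F starts before D ends → D and F overlap.
E starts before D ends → D and E overlap.
G starts before D ends → D and G overlap.
E starts before F ends → F and E overlap.
G starts before F ends → F and G overlap.
G starts before E ends → E and G overlap.

A & B, D & E, D & F, D & G, E & F, E & G, F & G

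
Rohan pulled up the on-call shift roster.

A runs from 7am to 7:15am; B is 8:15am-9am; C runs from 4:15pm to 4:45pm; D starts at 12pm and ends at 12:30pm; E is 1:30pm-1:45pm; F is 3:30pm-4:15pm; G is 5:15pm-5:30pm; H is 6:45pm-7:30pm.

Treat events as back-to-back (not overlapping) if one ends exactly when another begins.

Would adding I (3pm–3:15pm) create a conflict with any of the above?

A: ends 7:15am at or before I starts 3pm → clear.
B: ends 9am at or before I starts 3pm → clear.
D: ends 12:30pm at or before I starts 3pm → clear.
E: ends 1:45pm at or before I starts 3pm → clear.
F: starts 3:30pm at or after I ends 3:15pm → clear.
C: starts 4:15pm at or after I ends 3:15pm → clear.
G: starts 5:15pm at or after I ends 3:15pm → clear.
H: starts 6:45pm at or after I ends 3:15pm → clear.

No — it doesn't clash with anything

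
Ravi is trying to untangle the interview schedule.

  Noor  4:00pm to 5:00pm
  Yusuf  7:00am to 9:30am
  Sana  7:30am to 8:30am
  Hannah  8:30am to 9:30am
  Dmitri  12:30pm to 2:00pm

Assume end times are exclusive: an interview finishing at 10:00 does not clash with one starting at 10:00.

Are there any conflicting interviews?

Sorted by start: Yusuf, Sana, Hannah, Dmitri, Noor.
Sana starts before Yusuf ends → Yusuf and Sana overlap.
That's a conflict, so the schedule is not conflict-free.

Yes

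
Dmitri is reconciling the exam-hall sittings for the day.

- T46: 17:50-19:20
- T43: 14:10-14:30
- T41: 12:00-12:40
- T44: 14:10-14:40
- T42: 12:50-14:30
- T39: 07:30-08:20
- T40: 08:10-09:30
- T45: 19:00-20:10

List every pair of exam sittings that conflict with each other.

Sorted by start: T39, T40, T41, T42, T43, T44, T46, T45.
T40 starts before T39 ends → T39 and T40 overlap.
T41 starts after T39 ends; T39 is clear from here.
T41 starts after T40 ends; T40 is clear from here.
T42 starts after T41 ends; T41 is clear from here.
T43 starts before T42 ends → T42 and T43 overlap.
T44 starts before T42 ends → T42 and T44 overlap.
T46 starts after T42 ends; T42 is clear from here.
T44 starts before T43 ends → T43 and T44 overlap.
T46 starts after T43 ends; T43 is clear from here.
T46 starts after T44 ends; T44 is clear from here.
T45 starts before T46 ends → T46 and T45 overlap.

T39 & T40, T42 & T43, T42 & T44, T43 & T44, T45 & T46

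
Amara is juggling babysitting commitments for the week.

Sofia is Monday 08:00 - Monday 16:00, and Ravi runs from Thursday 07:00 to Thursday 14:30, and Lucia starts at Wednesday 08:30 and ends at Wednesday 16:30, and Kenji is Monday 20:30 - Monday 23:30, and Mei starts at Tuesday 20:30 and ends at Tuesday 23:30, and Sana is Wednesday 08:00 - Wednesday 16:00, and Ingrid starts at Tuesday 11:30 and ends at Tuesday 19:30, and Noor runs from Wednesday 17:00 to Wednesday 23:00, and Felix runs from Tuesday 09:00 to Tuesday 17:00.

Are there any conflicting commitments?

Two intervals overlap when each starts before the other ends.
Sorted by start: Sofia, Kenji, Felix, Ingrid, Mei, Sana, Lucia, Noor, Ravi.
Kenji starts after Sofia ends; Sofia is clear from here.
Felix starts after Kenji ends; Kenji is clear from here.
Ingrid starts before Felix ends → Felix and Ingrid overlap.
That's a conflict, so the schedule is not conflict-free.

Yes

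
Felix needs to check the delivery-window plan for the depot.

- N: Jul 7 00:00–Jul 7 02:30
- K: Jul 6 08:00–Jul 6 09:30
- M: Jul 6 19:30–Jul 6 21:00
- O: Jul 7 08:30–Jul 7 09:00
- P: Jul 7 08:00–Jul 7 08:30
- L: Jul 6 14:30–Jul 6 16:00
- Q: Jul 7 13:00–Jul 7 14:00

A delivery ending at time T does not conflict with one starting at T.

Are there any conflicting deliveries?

No

Sorted by start: K, L, M, N, P, O, Q.
L starts after K ends — done with K.
M starts after L ends — done with L.
N starts after M ends — done with M.
P starts after N ends — done with N.
O starts exactly when P ends (back-to-back, no overlap) — done with P.
Q starts after O ends.
Every pair is clear; the schedule has no overlaps.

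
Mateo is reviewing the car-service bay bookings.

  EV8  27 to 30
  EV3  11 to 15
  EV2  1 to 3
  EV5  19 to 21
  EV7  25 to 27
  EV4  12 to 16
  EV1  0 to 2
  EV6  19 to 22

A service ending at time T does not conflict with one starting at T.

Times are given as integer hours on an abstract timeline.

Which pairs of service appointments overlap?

EV1 & EV2, EV3 & EV4, EV5 & EV6

Two intervals overlap when each starts before the other ends.
Sorted by start: EV1, EV2, EV3, EV4, EV5, EV6, EV7, EV8.
EV2 starts before EV1 ends → EV1 and EV2 overlap.
EV3 starts after EV1 ends — done with EV1.
EV3 starts after EV2 ends — done with EV2.
EV4 starts before EV3 ends → EV3 and EV4 overlap.
EV5 starts after EV3 ends — done with EV3.
EV5 starts after EV4 ends — done with EV4.
EV6 starts before EV5 ends → EV5 and EV6 overlap.
EV7 starts after EV5 ends — done with EV5.
EV7 starts after EV6 ends — done with EV6.
EV8 starts exactly when EV7 ends (back-to-back, no overlap).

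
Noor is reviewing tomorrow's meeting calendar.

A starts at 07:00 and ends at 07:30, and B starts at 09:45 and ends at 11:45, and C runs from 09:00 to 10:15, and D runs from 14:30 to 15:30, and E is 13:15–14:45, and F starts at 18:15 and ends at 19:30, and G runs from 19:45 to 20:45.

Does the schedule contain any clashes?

Sorted by start: A, C, B, E, D, F, G.
C starts after A ends, so nothing later overlaps A either.
B starts before C ends → C and B overlap.
That's a conflict, so the schedule is not conflict-free.

Yes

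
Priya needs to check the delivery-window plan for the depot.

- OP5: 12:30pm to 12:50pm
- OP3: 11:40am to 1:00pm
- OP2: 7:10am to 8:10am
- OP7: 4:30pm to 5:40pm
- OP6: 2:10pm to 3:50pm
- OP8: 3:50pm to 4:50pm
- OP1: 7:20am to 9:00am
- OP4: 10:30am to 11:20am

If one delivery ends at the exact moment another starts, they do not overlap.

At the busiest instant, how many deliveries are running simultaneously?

2

Sweep the timeline, counting +1 at each start and −1 at each end (ends before starts at a tie):
7:10am start OP2 → 1
7:20am start OP1 → 2
8:10am end OP2 → 1
9:00am end OP1 → 0
10:30am start OP4 → 1
11:20am end OP4 → 0
11:40am start OP3 → 1
12:30pm start OP5 → 2
12:50pm end OP5 → 1
1:00pm end OP3 → 0
2:10pm start OP6 → 1
3:50pm end OP6 → 0
3:50pm start OP8 → 1
4:30pm start OP7 → 2
4:50pm end OP8 → 1
5:40pm end OP7 → 0
Peak is 2, at 7:20am (OP1, OP2).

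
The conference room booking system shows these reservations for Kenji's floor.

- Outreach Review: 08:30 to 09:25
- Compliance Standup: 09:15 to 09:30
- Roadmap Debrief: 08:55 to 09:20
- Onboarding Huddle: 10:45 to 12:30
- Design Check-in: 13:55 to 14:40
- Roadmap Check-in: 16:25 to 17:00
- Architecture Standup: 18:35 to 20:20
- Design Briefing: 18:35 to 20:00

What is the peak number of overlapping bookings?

Sort all start/end points and keep a running count:
08:30 start Outreach Review → 1
08:55 start Roadmap Debrief → 2
09:15 start Compliance Standup → 3
09:20 end Roadmap Debrief → 2
09:25 end Outreach Review → 1
09:30 end Compliance Standup → 0
10:45 start Onboarding Huddle → 1
12:30 end Onboarding Huddle → 0
13:55 start Design Check-in → 1
14:40 end Design Check-in → 0
16:25 start Roadmap Check-in → 1
17:00 end Roadmap Check-in → 0
18:35 start Architecture Standup → 1
18:35 start Design Briefing → 2
20:00 end Design Briefing → 1
20:20 end Architecture Standup → 0
Peak is 3, at 09:15 (Compliance Standup, Outreach Review, Roadmap Debrief).

3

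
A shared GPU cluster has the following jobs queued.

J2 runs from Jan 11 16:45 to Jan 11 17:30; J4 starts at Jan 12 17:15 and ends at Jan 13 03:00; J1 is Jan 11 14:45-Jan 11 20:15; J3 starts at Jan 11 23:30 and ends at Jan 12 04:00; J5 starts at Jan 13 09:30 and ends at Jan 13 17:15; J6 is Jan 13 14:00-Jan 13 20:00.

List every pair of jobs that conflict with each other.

J1 & J2, J5 & J6

Sorted by start: J1, J2, J3, J4, J5, J6.
J2 starts before J1 ends → J1 and J2 overlap.
J3 starts after J1 ends, so J1 has no further overlaps.
J3 starts after J2 ends, so J2 has no further overlaps.
J4 starts after J3 ends, so J3 has no further overlaps.
J5 starts after J4 ends, so J4 has no further overlaps.
J6 starts before J5 ends → J5 and J6 overlap.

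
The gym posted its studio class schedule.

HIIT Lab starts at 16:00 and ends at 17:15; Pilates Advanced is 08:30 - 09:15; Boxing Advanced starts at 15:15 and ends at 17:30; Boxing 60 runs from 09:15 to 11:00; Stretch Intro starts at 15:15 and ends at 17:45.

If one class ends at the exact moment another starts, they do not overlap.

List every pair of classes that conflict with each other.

Sorted by start: Pilates Advanced, Boxing 60, Stretch Intro, Boxing Advanced, HIIT Lab.
Boxing 60 starts exactly when Pilates Advanced ends (back-to-back, no overlap), so Pilates Advanced has no further overlaps.
Stretch Intro starts after Boxing 60 ends, so Boxing 60 has no further overlaps.
Boxing Advanced starts before Stretch Intro ends → Stretch Intro and Boxing Advanced overlap.
HIIT Lab starts before Stretch Intro ends → Stretch Intro and HIIT Lab overlap.
HIIT Lab starts before Boxing Advanced ends → Boxing Advanced and HIIT Lab overlap.

Boxing Advanced & HIIT Lab, Boxing Advanced & Stretch Intro, HIIT Lab & Stretch Intro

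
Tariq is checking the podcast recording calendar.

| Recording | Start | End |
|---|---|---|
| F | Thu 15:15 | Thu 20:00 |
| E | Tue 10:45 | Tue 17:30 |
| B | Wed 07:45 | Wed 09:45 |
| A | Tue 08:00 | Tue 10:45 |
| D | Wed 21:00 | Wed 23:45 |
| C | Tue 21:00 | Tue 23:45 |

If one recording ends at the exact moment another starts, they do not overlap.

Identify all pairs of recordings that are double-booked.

none

Check each pair: they overlap iff neither finishes before the other starts.
Sorted by start: A, E, C, B, D, F.
E starts exactly when A ends (back-to-back, no overlap); A is clear from here.
C starts after E ends; E is clear from here.
B starts after C ends; C is clear from here.
D starts after B ends; B is clear from here.
F starts after D ends.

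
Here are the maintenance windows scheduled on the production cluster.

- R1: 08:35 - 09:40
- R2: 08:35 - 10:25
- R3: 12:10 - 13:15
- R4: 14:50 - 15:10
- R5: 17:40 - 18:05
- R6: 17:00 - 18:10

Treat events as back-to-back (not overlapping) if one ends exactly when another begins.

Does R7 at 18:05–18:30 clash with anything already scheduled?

Yes — it overlaps R6

R1: ends 09:40 at or before R7 starts 18:05 → clear.
R2: ends 10:25 at or before R7 starts 18:05 → clear.
R3: ends 13:15 at or before R7 starts 18:05 → clear.
R4: ends 15:10 at or before R7 starts 18:05 → clear.
R6: starts 17:00 before R7 ends 18:30, and ends 18:10 after R7 starts 18:05 → overlap.
R5: ends 18:05 at or before R7 starts 18:05 → clear.
R7 overlaps R6.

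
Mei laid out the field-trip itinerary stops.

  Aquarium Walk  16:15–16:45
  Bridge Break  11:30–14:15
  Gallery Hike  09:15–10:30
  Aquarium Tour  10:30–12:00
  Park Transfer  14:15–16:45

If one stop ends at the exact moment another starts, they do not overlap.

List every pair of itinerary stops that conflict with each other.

Sorted by start: Gallery Hike, Aquarium Tour, Bridge Break, Park Transfer, Aquarium Walk.
Aquarium Tour starts exactly when Gallery Hike ends (back-to-back, no overlap); Gallery Hike is clear from here.
Bridge Break starts before Aquarium Tour ends → Aquarium Tour and Bridge Break overlap.
Park Transfer starts after Aquarium Tour ends; Aquarium Tour is clear from here.
Park Transfer starts exactly when Bridge Break ends (back-to-back, no overlap); Bridge Break is clear from here.
Aquarium Walk starts before Park Transfer ends → Park Transfer and Aquarium Walk overlap.

Aquarium Tour & Bridge Break, Aquarium Walk & Park Transfer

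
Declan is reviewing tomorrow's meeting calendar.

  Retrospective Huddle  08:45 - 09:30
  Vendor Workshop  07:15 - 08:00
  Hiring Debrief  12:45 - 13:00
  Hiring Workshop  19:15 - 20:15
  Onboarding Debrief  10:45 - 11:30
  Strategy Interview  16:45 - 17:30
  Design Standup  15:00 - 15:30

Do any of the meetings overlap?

Sorted by start: Vendor Workshop, Retrospective Huddle, Onboarding Debrief, Hiring Debrief, Design Standup, Strategy Interview, Hiring Workshop.
Retrospective Huddle starts after Vendor Workshop ends, so nothing later overlaps Vendor Workshop either.
Onboarding Debrief starts after Retrospective Huddle ends, so nothing later overlaps Retrospective Huddle either.
Hiring Debrief starts after Onboarding Debrief ends, so nothing later overlaps Onboarding Debrief either.
Design Standup starts after Hiring Debrief ends, so nothing later overlaps Hiring Debrief either.
Strategy Interview starts after Design Standup ends, so nothing later overlaps Design Standup either.
Hiring Workshop starts after Strategy Interview ends.
Every pair is clear; the schedule has no overlaps.

No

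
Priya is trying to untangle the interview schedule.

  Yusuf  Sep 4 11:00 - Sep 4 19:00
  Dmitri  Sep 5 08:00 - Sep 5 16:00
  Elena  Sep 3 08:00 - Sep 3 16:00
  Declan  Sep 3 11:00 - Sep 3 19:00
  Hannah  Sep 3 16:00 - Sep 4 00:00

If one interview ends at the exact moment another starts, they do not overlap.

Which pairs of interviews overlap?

Sorted by start: Elena, Declan, Hannah, Yusuf, Dmitri.
Declan starts before Elena ends → Elena and Declan overlap.
Hannah starts exactly when Elena ends (back-to-back, no overlap); Elena is clear from here.
Hannah starts before Declan ends → Declan and Hannah overlap.
Yusuf starts after Declan ends; Declan is clear from here.
Yusuf starts after Hannah ends; Hannah is clear from here.
Dmitri starts after Yusuf ends.

Declan & Elena, Declan & Hannah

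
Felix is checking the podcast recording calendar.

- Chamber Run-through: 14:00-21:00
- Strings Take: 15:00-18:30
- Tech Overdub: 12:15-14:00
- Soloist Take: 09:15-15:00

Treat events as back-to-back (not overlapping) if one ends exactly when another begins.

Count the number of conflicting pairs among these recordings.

Sorted by start: Soloist Take, Tech Overdub, Chamber Run-through, Strings Take.
Tech Overdub starts before Soloist Take ends → Soloist Take and Tech Overdub overlap.
Chamber Run-through starts before Soloist Take ends → Soloist Take and Chamber Run-through overlap.
Strings Take starts exactly when Soloist Take ends (back-to-back, no overlap).
Chamber Run-through starts exactly when Tech Overdub ends (back-to-back, no overlap), so Tech Overdub has no further overlaps.
Strings Take starts before Chamber Run-through ends → Chamber Run-through and Strings Take overlap.
Overlapping pairs: Chamber Run-through & Soloist Take, Chamber Run-through & Strings Take, Soloist Take & Tech Overdub — 3 in total.

3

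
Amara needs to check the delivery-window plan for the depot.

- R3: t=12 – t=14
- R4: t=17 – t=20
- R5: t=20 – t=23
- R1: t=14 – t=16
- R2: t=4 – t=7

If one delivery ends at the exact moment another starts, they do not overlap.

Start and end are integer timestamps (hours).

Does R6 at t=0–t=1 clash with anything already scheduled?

R2: starts t=4 at or after R6 ends t=1 → clear.
R3: starts t=12 at or after R6 ends t=1 → clear.
R1: starts t=14 at or after R6 ends t=1 → clear.
R4: starts t=17 at or after R6 ends t=1 → clear.
R5: starts t=20 at or after R6 ends t=1 → clear.

No — it doesn't clash with anything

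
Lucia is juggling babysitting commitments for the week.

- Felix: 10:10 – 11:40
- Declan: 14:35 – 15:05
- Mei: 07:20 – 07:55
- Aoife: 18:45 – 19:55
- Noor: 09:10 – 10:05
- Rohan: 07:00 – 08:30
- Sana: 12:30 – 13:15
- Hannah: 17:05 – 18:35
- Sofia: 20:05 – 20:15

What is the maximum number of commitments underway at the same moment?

2

Walk through starts and ends in time order (an end at T is processed before a start at T):
07:00 start Rohan → 1
07:20 start Mei → 2
07:55 end Mei → 1
08:30 end Rohan → 0
09:10 start Noor → 1
10:05 end Noor → 0
10:10 start Felix → 1
11:40 end Felix → 0
12:30 start Sana → 1
13:15 end Sana → 0
14:35 start Declan → 1
15:05 end Declan → 0
17:05 start Hannah → 1
18:35 end Hannah → 0
18:45 start Aoife → 1
19:55 end Aoife → 0
20:05 start Sofia → 1
20:15 end Sofia → 0
Peak is 2, at 07:20 (Mei, Rohan).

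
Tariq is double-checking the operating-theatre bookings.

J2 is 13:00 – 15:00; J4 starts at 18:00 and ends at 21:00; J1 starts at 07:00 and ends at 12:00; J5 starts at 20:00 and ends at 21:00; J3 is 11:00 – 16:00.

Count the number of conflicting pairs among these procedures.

Sorted by start: J1, J3, J2, J4, J5.
J3 starts before J1 ends → J1 and J3 overlap.
J2 starts after J1 ends; J1 is clear from here.
J2 starts before J3 ends → J3 and J2 overlap.
J4 starts after J3 ends; J3 is clear from here.
J4 starts after J2 ends; J2 is clear from here.
J5 starts before J4 ends → J4 and J5 overlap.
Overlapping pairs: J1 & J3, J2 & J3, J4 & J5 — 3 in total.

3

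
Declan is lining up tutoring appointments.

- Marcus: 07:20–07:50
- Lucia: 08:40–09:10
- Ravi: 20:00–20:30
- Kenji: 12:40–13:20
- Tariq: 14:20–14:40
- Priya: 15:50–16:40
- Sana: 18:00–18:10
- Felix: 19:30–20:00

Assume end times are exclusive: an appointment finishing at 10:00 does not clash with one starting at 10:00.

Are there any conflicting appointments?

Sorted by start: Marcus, Lucia, Kenji, Tariq, Priya, Sana, Felix, Ravi.
Lucia starts after Marcus ends — done with Marcus.
Kenji starts after Lucia ends — done with Lucia.
Tariq starts after Kenji ends — done with Kenji.
Priya starts after Tariq ends — done with Tariq.
Sana starts after Priya ends — done with Priya.
Felix starts after Sana ends — done with Sana.
Ravi starts exactly when Felix ends (back-to-back, no overlap).
Every pair is clear; the schedule has no overlaps.

No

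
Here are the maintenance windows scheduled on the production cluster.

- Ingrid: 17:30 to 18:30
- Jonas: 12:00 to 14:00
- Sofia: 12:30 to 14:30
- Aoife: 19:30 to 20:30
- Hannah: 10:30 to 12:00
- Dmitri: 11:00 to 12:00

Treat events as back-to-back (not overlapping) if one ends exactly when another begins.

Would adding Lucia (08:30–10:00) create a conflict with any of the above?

Hannah: starts 10:30 at or after Lucia ends 10:00 → clear.
Dmitri: starts 11:00 at or after Lucia ends 10:00 → clear.
Jonas: starts 12:00 at or after Lucia ends 10:00 → clear.
Sofia: starts 12:30 at or after Lucia ends 10:00 → clear.
Ingrid: starts 17:30 at or after Lucia ends 10:00 → clear.
Aoife: starts 19:30 at or after Lucia ends 10:00 → clear.

No — it doesn't clash with anything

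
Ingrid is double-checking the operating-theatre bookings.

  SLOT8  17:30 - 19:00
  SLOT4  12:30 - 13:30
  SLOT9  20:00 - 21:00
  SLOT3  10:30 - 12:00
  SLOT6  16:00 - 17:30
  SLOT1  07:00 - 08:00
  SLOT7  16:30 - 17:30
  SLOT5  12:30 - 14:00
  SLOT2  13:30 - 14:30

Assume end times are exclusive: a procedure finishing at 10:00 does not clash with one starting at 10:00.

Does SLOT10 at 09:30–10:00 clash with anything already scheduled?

SLOT1: ends 08:00 at or before SLOT10 starts 09:30 → clear.
SLOT3: starts 10:30 at or after SLOT10 ends 10:00 → clear.
SLOT4: starts 12:30 at or after SLOT10 ends 10:00 → clear.
SLOT5: starts 12:30 at or after SLOT10 ends 10:00 → clear.
SLOT2: starts 13:30 at or after SLOT10 ends 10:00 → clear.
SLOT6: starts 16:00 at or after SLOT10 ends 10:00 → clear.
SLOT7: starts 16:30 at or after SLOT10 ends 10:00 → clear.
SLOT8: starts 17:30 at or after SLOT10 ends 10:00 → clear.
SLOT9: starts 20:00 at or after SLOT10 ends 10:00 → clear.

No — it doesn't clash with anything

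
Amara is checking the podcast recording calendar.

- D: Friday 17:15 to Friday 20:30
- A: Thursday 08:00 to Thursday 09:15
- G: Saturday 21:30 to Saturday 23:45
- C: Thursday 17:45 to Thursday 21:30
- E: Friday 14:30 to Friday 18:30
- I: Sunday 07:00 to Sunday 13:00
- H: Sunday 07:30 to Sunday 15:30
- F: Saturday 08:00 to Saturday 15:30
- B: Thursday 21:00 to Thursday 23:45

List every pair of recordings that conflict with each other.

B & C, D & E, H & I

Sorted by start: A, C, B, E, D, F, G, I, H.
C starts after A ends, so nothing later overlaps A either.
B starts before C ends → C and B overlap.
E starts after C ends, so nothing later overlaps C either.
E starts after B ends, so nothing later overlaps B either.
D starts before E ends → E and D overlap.
F starts after E ends, so nothing later overlaps E either.
F starts after D ends, so nothing later overlaps D either.
G starts after F ends, so nothing later overlaps F either.
I starts after G ends, so nothing later overlaps G either.
H starts before I ends → I and H overlap.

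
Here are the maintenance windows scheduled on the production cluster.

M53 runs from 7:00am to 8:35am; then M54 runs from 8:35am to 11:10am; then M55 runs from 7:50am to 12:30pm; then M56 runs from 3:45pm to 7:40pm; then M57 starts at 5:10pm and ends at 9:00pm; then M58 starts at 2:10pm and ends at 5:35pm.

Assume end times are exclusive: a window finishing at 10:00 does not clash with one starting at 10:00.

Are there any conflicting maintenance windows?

Check each pair: they overlap iff neither finishes before the other starts.
Sorted by start: M53, M55, M54, M58, M56, M57.
M55 starts before M53 ends → M53 and M55 overlap.
That's a conflict, so the schedule is not conflict-free.

Yes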